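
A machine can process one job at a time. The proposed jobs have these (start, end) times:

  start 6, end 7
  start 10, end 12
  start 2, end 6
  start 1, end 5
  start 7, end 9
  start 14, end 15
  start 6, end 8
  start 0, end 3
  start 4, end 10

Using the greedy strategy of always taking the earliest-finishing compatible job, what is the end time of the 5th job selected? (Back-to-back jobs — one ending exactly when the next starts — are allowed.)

15

Sort by end time and greedily take each interval whose start is ≥ the last chosen end.
Sorted by end: (0,3)  (1,5)  (2,6)  (6,7)  (6,8)  (7,9)  (4,10)  (10,12)  (14,15)
take (0,3); skip (1,5); skip (2,6); take (6,7); take (7,9); take (10,12); take (14,15).
Selected: (0,3) (6,7) (7,9) (10,12) (14,15)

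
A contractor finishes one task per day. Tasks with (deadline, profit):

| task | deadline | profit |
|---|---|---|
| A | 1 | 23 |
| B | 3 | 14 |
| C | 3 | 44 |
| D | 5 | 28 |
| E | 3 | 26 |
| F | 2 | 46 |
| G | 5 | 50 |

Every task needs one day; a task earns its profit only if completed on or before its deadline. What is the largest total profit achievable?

194

Take jobs in profit order; each goes to the latest open slot no later than its deadline.
Profit order: G=50 F=46 C=44 D=28 E=26 A=23 B=14
Assign: G→slot 5, F→slot 2, C→slot 3, D→slot 4, E→slot 1, A skipped, B skipped.
Slots: [1:E] [2:F] [3:C] [4:D] [5:G]
Profit = 26 + 46 + 44 + 28 + 50 = 194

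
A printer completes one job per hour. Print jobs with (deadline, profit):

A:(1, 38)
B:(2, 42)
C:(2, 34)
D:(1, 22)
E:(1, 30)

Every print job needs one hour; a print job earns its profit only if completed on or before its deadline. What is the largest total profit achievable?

80

Sort by profit descending; place each in the latest free slot ≤ its deadline.
Profit order: B=42 A=38 C=34 E=30 D=22
Assign: B→slot 2, A→slot 1, C skipped, E skipped, D skipped.
Slots: [1:A] [2:B]
Profit = 38 + 42 = 80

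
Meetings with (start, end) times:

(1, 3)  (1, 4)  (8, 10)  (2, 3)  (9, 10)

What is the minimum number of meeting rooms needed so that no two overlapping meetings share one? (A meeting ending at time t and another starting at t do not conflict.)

The answer is the maximum number of intervals overlapping at any instant.
Events (time:±→running): 1:+→1 1:+→2 2:+→3 … peak 3.

3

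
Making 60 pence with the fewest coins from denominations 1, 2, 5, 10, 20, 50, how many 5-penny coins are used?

0

Use the largest denomination that fits, subtract, and repeat.
60 = 1×50 + 1×10
Count of 5: 0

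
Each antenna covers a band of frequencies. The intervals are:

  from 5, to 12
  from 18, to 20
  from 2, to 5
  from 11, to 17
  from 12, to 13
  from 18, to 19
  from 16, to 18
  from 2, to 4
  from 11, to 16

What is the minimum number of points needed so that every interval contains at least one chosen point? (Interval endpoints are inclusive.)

3

Process intervals by earliest right end; each time one isn't hit yet, stab at its right endpoint.
Sorted: [2,4] [2,5] [5,12] [12,13] [11,16] [11,17] [16,18] [18,19] [18,20]
{[2,4],[2,5]} hit by 4; {[5,12],[12,13],[11,16],[11,17]} hit by 12; {[16,18],[18,19],[18,20]} hit by 18.
Points: 4, 12, 18 (3 total).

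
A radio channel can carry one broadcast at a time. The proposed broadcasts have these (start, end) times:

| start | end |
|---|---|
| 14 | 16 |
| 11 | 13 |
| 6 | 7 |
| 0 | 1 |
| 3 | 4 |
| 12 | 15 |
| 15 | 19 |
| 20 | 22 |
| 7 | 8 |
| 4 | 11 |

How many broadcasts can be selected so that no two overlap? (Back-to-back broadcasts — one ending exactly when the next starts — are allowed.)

Order by finish time; keep every interval that doesn't clash with the previous kept one.
By end time: (0,1), (3,4), (6,7), (7,8), (4,11), (11,13), (12,15), (14,16), (15,19), (20,22).
Pick (0,1); next start ≥ 1 → (3,4); next start ≥ 4 → (6,7); next start ≥ 7 → (7,8); next start ≥ 8 → (11,13); next start ≥ 13 → (14,16); next start ≥ 16 → (20,22).
Selected 7 broadcasts.

7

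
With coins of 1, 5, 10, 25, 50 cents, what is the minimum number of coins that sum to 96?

5

96 = 1×50 + 1×25 + 2×10 + 1×1
Total coins = 1 + 1 + 2 + 1 = 5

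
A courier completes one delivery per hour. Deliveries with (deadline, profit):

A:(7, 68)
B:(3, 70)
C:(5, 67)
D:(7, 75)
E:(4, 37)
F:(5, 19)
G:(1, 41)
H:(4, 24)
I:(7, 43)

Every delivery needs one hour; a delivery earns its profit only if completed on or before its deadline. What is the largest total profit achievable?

Sort by profit descending; place each in the latest free slot ≤ its deadline.
Profit order: D=75 B=70 A=68 C=67 I=43 G=41 E=37 H=24 F=19
Assign: D→slot 7, B→slot 3, A→slot 6, C→slot 5, I→slot 4, G→slot 1, E→slot 2, H skipped, F skipped.
Slots: [1:G] [2:E] [3:B] [4:I] [5:C] [6:A] [7:D]
Profit = 41 + 37 + 70 + 43 + 67 + 68 + 75 = 401

401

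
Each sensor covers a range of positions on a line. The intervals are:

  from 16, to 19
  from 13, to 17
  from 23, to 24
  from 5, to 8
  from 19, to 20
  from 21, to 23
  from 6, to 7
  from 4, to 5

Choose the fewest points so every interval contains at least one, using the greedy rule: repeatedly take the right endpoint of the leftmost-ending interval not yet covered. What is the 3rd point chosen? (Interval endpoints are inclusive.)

By right end: [4,5]  [6,7]  [5,8]  [13,17]  [16,19]  [19,20]  [21,23]  [23,24]
[4,5] uncovered → point at 5; [6,7] uncovered → point at 7; [13,17] uncovered → point at 17; [19,20] uncovered → point at 20; [21,23] uncovered → point at 23.
Points: 5, 7, 17, 20, 23 (5 total).

17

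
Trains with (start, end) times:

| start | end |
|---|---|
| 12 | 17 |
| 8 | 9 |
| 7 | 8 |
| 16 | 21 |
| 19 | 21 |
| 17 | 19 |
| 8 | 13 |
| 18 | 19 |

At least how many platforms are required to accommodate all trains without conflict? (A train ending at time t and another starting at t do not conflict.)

The answer is the maximum number of intervals overlapping at any instant.
starts: [7, 8, 8, 12, 16, 17, 18, 19]
ends:   [8, 9, 13, 17, 19, 19, 21, 21]
s7→1 e8→0 s8→1 s8→2 e9→1 s12→2 e13→1 s16→2 e17→1 s17→2 s18→3  — peak 3.

3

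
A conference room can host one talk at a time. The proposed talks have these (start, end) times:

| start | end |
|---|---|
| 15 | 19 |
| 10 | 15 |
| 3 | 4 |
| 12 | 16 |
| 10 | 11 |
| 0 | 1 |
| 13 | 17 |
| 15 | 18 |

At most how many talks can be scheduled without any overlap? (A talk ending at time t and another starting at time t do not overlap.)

4

Greedy by earliest finish: after sorting by end time, pick each interval compatible with the last pick.
Sorted by end: (0,1)  (3,4)  (10,11)  (10,15)  (12,16)  (13,17)  (15,18)  (15,19)
take (0,1); take (3,4); take (10,11); skip (10,15); take (12,16); skip (13,17); skip (15,18).
Selected 4 talks.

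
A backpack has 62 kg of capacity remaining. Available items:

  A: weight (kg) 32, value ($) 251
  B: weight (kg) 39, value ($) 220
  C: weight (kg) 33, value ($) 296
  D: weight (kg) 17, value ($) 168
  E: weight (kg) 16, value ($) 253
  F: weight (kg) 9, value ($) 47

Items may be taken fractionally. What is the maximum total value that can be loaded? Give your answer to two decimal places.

681.12

Sort by value per unit weight and fill in that order.
Order: E (253/16=15.81) > D (168/17=9.88) > C (296/33=8.97) > A (251/32=7.84) > B (220/39=5.64) > F (47/9=5.22)
Fill: take E (16 @ 253) → take D (17 @ 168) → take 29/33 of C → 260.12; 62/62 used.
Total value = 681.12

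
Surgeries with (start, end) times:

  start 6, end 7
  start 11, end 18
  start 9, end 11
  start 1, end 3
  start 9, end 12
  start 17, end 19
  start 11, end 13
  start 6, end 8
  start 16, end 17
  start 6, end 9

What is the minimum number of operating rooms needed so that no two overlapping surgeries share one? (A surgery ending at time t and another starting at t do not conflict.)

The answer is the maximum number of intervals overlapping at any instant.
starts: [1, 6, 6, 6, 9, 9, 11, 11, 16, 17]
ends:   [3, 7, 8, 9, 11, 12, 13, 17, 18, 19]
s1→1 e3→0 s6→1 s6→2 s6→3  — peak 3.

3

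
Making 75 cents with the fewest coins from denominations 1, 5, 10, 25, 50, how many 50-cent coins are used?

1

Greedy: take as many of the largest coin as possible, then repeat with the remainder.
75 = 1×50 + 1×25
Count of 50: 1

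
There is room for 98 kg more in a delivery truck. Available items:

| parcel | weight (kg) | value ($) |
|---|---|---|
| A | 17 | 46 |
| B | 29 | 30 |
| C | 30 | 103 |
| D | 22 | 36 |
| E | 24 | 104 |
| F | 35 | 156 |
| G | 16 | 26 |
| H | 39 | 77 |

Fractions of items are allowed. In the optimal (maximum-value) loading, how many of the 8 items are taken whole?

Ratios (sorted): F 4.46, E 4.33, C 3.43, A 2.71, H 1.97, D 1.64, G 1.62, B 1.03
take F (35 @ 156); take E (24 @ 104); take C (30 @ 103); take 9/17 of A → 24.35. Capacity used 98/98.
3 item(s) taken whole; one partial (take 9/17 of A).

3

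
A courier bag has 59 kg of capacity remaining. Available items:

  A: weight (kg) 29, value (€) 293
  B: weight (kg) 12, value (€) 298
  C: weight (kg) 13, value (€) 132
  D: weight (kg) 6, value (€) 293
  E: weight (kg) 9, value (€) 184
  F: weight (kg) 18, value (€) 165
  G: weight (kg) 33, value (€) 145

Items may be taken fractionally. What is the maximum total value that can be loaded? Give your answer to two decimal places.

1098.97

Greedy by value/weight ratio, highest first.
Order: D (293/6=48.83) > B (298/12=24.83) > E (184/9=20.44) > C (132/13=10.15) > A (293/29=10.10) > F (165/18=9.17) > G (145/33=4.39)
Fill: take D (6 @ 293) → take B (12 @ 298) → take E (9 @ 184) → take C (13 @ 132) → take 19/29 of A → 191.97; 59/59 used.
Total value = 1098.97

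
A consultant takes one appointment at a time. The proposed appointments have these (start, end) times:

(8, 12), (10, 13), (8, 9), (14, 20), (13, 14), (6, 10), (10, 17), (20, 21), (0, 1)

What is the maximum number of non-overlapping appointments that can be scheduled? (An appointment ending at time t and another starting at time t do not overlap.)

Greedy by earliest finish: after sorting by end time, pick each interval compatible with the last pick.
Sorted by end: (0,1)  (8,9)  (6,10)  (8,12)  (10,13)  (13,14)  (10,17)  (14,20)  (20,21)
take (0,1); take (8,9); take (10,13); take (13,14); skip (10,17); take (14,20); take (20,21).
Selected 6 appointments.

6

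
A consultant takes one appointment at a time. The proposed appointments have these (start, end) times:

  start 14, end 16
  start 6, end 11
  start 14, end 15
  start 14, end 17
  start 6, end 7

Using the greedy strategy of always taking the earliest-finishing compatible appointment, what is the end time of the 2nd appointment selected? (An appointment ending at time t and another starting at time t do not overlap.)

Order by finish time; keep every interval that doesn't clash with the previous kept one.
Sorted by end: (6,7)  (6,11)  (14,15)  (14,16)  (14,17)
take (6,7); skip (6,11); take (14,15).
Selected: (6,7) (14,15)

15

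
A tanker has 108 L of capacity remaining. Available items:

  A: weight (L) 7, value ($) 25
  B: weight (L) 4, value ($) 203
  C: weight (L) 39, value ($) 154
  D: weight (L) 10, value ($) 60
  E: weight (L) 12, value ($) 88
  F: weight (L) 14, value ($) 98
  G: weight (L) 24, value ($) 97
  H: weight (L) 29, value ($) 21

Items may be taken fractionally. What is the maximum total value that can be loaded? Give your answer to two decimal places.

Greedy by value/weight ratio, highest first.
Ratios (sorted): B 50.75, E 7.33, F 7.00, D 6.00, G 4.04, C 3.95, A 3.57, H 0.72
take B (4 @ 203); take E (12 @ 88); take F (14 @ 98); take D (10 @ 60); take G (24 @ 97); take C (39 @ 154); take 5/7 of A → 17.86. Capacity used 108/108.
Total value = 717.86

717.86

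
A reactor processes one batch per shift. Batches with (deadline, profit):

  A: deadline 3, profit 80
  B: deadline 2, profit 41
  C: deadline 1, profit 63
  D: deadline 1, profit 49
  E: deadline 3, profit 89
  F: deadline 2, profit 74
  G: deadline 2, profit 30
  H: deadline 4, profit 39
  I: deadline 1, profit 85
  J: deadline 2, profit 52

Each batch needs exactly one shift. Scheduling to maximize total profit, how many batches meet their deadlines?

4

Profit order: E=89 I=85 A=80 F=74 C=63 J=52 D=49 B=41 H=39 G=30
Assign: E→slot 3, I→slot 1, A→slot 2, F skipped, C skipped, J skipped, D skipped, B skipped, H→slot 4, G skipped.
Slots: [1:I] [2:A] [3:E] [4:H]
4 of 10 scheduled.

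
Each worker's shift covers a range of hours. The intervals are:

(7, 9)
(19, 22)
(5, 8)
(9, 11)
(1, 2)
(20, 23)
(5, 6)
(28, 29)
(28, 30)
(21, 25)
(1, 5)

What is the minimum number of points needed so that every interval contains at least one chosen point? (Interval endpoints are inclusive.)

By right end: [1,2]  [1,5]  [5,6]  [5,8]  [7,9]  [9,11]  [19,22]  [20,23]  [21,25]  [28,29]  [28,30]
[1,2] uncovered → point at 2; [5,6] uncovered → point at 6; [7,9] uncovered → point at 9; [19,22] uncovered → point at 22; [28,29] uncovered → point at 29.
Points: 2, 6, 9, 22, 29 (5 total).

5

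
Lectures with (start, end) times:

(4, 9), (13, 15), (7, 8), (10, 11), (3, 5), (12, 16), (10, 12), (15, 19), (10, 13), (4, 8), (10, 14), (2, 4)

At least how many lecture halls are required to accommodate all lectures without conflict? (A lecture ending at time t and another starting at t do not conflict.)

4

The answer is the maximum number of intervals overlapping at any instant.
Events (time:±→running): 2:+→1 3:+→2 4:-→1 4:+→2 4:+→3 5:-→2 7:+→3 8:-→2 8:-→1 9:-→0 10:+→1 10:+→2 10:+→3 10:+→4 … peak 4.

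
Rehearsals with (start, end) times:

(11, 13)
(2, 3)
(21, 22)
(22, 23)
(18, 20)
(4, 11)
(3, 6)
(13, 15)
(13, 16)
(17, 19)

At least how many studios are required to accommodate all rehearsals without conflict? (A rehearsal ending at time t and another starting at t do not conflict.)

The answer is the maximum number of intervals overlapping at any instant.
Events (time:±→running): 2:+→1 3:-→0 3:+→1 4:+→2 … peak 2.

2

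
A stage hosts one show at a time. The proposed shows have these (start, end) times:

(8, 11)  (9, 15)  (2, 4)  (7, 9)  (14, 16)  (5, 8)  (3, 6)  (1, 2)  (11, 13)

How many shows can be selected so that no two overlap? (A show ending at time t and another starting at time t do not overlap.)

Order by finish time; keep every interval that doesn't clash with the previous kept one.
By end time: (1,2), (2,4), (3,6), (5,8), (7,9), (8,11), (11,13), (9,15), (14,16).
Pick (1,2); next start ≥ 2 → (2,4); next start ≥ 4 → (5,8); next start ≥ 8 → (8,11); next start ≥ 11 → (11,13); next start ≥ 13 → (14,16).
Selected 6 shows.

6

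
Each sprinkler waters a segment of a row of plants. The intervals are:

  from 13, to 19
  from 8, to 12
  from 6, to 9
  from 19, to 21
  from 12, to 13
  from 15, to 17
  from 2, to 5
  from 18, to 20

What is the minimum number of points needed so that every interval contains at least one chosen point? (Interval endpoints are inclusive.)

5

Sort by right endpoint; whenever an interval is uncovered, place a point at its right end.
Sorted: [2,5] [6,9] [8,12] [12,13] [15,17] [13,19] [18,20] [19,21]
{[2,5]} hit by 5; {[6,9],[8,12]} hit by 9; {[12,13]} hit by 13; {[15,17],[13,19]} hit by 17; {[18,20],[19,21]} hit by 20.
Points: 5, 9, 13, 17, 20 (5 total).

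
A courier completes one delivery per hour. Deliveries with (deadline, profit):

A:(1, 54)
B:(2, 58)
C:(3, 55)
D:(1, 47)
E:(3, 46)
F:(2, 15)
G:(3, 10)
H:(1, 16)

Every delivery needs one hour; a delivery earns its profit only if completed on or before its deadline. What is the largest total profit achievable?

167

Sort by profit descending; place each in the latest free slot ≤ its deadline.
Profit order: B=58 C=55 A=54 D=47 E=46 H=16 F=15 G=10
Assign: B→slot 2, C→slot 3, A→slot 1, D skipped, E skipped, H skipped, F skipped, G skipped.
Slots: [1:A] [2:B] [3:C]
Profit = 54 + 58 + 55 = 167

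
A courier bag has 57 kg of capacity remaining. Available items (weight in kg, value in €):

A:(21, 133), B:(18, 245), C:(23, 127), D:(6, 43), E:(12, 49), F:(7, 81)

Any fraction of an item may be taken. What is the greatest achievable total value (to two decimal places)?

529.61

Greedy by value/weight ratio, highest first.
Ratios (sorted): B 13.61, F 11.57, D 7.17, A 6.33, C 5.52, E 4.08
take B (18 @ 245); take F (7 @ 81); take D (6 @ 43); take A (21 @ 133); take 5/23 of C → 27.61. Capacity used 57/57.
Total value = 529.61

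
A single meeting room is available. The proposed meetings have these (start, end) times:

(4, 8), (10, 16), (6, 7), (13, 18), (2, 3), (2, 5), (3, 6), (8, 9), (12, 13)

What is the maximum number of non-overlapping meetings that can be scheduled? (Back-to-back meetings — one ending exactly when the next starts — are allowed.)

6

Greedy by earliest finish: after sorting by end time, pick each interval compatible with the last pick.
By end time: (2,3), (2,5), (3,6), (6,7), (4,8), (8,9), (12,13), (10,16), (13,18).
Pick (2,3); next start ≥ 3 → (3,6); next start ≥ 6 → (6,7); next start ≥ 7 → (8,9); next start ≥ 9 → (12,13); next start ≥ 13 → (13,18).
Selected 6 meetings.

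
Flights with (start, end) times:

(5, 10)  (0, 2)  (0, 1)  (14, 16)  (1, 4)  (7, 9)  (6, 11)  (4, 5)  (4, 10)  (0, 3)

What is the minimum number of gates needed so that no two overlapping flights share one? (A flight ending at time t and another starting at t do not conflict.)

Count concurrent intervals with a sweep; the peak is the room count.
Events (time:±→running): 0:+→1 0:+→2 0:+→3 1:-→2 1:+→3 2:-→2 3:-→1 4:-→0 4:+→1 4:+→2 5:-→1 5:+→2 6:+→3 7:+→4 … peak 4.

4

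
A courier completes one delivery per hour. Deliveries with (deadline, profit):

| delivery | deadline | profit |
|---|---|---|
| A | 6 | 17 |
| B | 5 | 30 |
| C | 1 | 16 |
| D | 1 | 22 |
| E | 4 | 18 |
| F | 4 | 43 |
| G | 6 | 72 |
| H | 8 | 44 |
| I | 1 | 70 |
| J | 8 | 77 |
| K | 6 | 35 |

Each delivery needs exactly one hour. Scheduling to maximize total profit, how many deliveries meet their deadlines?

8

Sort by profit descending; place each in the latest free slot ≤ its deadline.
By profit: J(d8,77), G(d6,72), I(d1,70), H(d8,44), F(d4,43), K(d6,35), B(d5,30), D(d1,22), E(d4,18), A(d6,17), C(d1,16)
J→slot 8; G→slot 6; I→slot 1; H→slot 7; F→slot 4; K→slot 5; B→slot 3; D skipped; E→slot 2; A skipped; C skipped.
8 of 11 scheduled.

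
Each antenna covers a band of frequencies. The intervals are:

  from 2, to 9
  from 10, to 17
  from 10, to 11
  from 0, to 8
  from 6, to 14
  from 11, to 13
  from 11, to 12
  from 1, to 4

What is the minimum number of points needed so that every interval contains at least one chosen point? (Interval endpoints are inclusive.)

2

Sort by right endpoint; whenever an interval is uncovered, place a point at its right end.
By right end: [1,4]  [0,8]  [2,9]  [10,11]  [11,12]  [11,13]  [6,14]  [10,17]
[1,4] uncovered → point at 4; [10,11] uncovered → point at 11.
Points: 4, 11 (2 total).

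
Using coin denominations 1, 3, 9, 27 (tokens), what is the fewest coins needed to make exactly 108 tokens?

4

Use the largest denomination that fits, subtract, and repeat.
108 = 4×27
Total coins = 4 = 4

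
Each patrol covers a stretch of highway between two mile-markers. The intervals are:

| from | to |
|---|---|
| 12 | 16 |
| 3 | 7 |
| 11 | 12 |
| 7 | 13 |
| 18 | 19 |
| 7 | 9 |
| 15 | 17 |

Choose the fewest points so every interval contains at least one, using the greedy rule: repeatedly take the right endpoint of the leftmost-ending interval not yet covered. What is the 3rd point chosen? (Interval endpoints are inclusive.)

17

By right end: [3,7]  [7,9]  [11,12]  [7,13]  [12,16]  [15,17]  [18,19]
[3,7] uncovered → point at 7; [11,12] uncovered → point at 12; [15,17] uncovered → point at 17; [18,19] uncovered → point at 19.
Points: 7, 12, 17, 19 (4 total).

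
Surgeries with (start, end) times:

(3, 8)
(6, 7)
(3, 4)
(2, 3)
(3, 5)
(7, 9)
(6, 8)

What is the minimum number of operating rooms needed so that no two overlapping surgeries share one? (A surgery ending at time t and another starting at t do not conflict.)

3

The answer is the maximum number of intervals overlapping at any instant.
starts: [2, 3, 3, 3, 6, 6, 7]
ends:   [3, 4, 5, 7, 8, 8, 9]
s2→1 e3→0 s3→1 s3→2 s3→3  — peak 3.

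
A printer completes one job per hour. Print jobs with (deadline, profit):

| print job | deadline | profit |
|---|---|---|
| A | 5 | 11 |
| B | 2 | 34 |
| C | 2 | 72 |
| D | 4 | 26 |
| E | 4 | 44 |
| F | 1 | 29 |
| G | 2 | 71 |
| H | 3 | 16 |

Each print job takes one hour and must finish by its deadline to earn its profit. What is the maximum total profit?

Take jobs in profit order; each goes to the latest open slot no later than its deadline.
By profit: C(d2,72), G(d2,71), E(d4,44), B(d2,34), F(d1,29), D(d4,26), H(d3,16), A(d5,11)
C→slot 2; G→slot 1; E→slot 4; B skipped; F skipped; D→slot 3; H skipped; A→slot 5.
Profit = 71 + 72 + 26 + 44 + 11 = 224

224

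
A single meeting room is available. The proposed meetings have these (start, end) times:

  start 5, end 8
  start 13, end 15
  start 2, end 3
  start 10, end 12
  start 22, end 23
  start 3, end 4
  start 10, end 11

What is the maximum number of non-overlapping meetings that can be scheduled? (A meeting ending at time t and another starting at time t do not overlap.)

6

Order by finish time; keep every interval that doesn't clash with the previous kept one.
By end time: (2,3), (3,4), (5,8), (10,11), (10,12), (13,15), (22,23).
Pick (2,3); next start ≥ 3 → (3,4); next start ≥ 4 → (5,8); next start ≥ 8 → (10,11); next start ≥ 11 → (13,15); next start ≥ 15 → (22,23).
Selected 6 meetings.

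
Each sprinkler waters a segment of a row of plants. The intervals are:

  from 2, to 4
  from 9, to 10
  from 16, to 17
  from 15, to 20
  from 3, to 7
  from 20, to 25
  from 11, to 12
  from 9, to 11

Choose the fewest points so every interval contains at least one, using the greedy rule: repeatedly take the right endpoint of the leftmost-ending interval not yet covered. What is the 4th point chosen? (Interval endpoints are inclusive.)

17

Process intervals by earliest right end; each time one isn't hit yet, stab at its right endpoint.
Sorted: [2,4] [3,7] [9,10] [9,11] [11,12] [16,17] [15,20] [20,25]
{[2,4],[3,7]} hit by 4; {[9,10],[9,11]} hit by 10; {[11,12]} hit by 12; {[16,17],[15,20]} hit by 17; {[20,25]} hit by 25.
Points: 4, 10, 12, 17, 25 (5 total).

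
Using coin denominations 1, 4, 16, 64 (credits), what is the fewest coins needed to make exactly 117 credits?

Greedy: take as many of the largest coin as possible, then repeat with the remainder.
117 = 1×64 + 3×16 + 1×4 + 1×1
Total coins = 1 + 3 + 1 + 1 = 6

6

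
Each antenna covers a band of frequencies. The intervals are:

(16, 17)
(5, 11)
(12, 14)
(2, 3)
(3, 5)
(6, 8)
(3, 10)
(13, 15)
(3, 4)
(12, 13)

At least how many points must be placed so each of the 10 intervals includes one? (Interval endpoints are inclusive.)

By right end: [2,3]  [3,4]  [3,5]  [6,8]  [3,10]  [5,11]  [12,13]  [12,14]  [13,15]  [16,17]
[2,3] uncovered → point at 3; [6,8] uncovered → point at 8; [12,13] uncovered → point at 13; [16,17] uncovered → point at 17.
Points: 3, 8, 13, 17 (4 total).

4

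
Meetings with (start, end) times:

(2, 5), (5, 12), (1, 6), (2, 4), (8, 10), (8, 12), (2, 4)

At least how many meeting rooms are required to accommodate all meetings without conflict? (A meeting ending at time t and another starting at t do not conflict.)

starts: [1, 2, 2, 2, 5, 8, 8]
ends:   [4, 4, 5, 6, 10, 12, 12]
s1→1 s2→2 s2→3 s2→4  — peak 4.

4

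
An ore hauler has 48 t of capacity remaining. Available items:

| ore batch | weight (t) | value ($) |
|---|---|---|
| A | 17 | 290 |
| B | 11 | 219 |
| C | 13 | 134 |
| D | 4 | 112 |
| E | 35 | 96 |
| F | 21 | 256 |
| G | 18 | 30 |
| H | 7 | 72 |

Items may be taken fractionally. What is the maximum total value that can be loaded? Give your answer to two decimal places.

816.05

Sort by value per unit weight and fill in that order.
Order: D (112/4=28.00) > B (219/11=19.91) > A (290/17=17.06) > F (256/21=12.19) > C (134/13=10.31) > H (72/7=10.29) > E (96/35=2.74) > G (30/18=1.67)
Fill: take D (4 @ 112) → take B (11 @ 219) → take A (17 @ 290) → take 16/21 of F → 195.05; 48/48 used.
Total value = 816.05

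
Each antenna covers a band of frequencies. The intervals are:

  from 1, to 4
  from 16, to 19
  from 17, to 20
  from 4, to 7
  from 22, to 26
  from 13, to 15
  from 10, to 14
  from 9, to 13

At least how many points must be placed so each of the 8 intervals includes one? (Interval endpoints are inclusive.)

Sorted: [1,4] [4,7] [9,13] [10,14] [13,15] [16,19] [17,20] [22,26]
{[1,4],[4,7]} hit by 4; {[9,13],[10,14],[13,15]} hit by 13; {[16,19],[17,20]} hit by 19; {[22,26]} hit by 26.
Points: 4, 13, 19, 26 (4 total).

4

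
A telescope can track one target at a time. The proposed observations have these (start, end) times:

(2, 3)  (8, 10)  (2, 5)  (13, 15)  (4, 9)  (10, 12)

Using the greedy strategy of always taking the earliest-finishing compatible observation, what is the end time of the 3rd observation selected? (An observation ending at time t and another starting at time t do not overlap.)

12

Order by finish time; keep every interval that doesn't clash with the previous kept one.
By end time: (2,3), (2,5), (4,9), (8,10), (10,12), (13,15).
Pick (2,3); next start ≥ 3 → (4,9); next start ≥ 9 → (10,12); next start ≥ 12 → (13,15).
Selected: (2,3) (4,9) (10,12) (13,15)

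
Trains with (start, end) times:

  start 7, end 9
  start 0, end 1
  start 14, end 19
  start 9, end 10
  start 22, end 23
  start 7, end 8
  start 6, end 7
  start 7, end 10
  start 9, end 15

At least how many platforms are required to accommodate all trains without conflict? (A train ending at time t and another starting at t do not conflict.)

The answer is the maximum number of intervals overlapping at any instant.
starts: [0, 6, 7, 7, 7, 9, 9, 14, 22]
ends:   [1, 7, 8, 9, 10, 10, 15, 19, 23]
s0→1 e1→0 s6→1 e7→0 s7→1 s7→2 s7→3  — peak 3.

3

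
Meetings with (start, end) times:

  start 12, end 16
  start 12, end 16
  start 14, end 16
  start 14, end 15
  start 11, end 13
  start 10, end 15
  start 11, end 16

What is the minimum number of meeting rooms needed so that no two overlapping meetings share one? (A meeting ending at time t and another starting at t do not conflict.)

Count concurrent intervals with a sweep; the peak is the room count.
Events (time:±→running): 10:+→1 11:+→2 11:+→3 12:+→4 12:+→5 13:-→4 14:+→5 14:+→6 … peak 6.

6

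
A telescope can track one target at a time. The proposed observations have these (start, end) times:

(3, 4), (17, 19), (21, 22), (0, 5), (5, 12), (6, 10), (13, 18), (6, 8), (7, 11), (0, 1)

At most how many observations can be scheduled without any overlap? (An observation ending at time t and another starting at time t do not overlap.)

5

Greedy by earliest finish: after sorting by end time, pick each interval compatible with the last pick.
By end time: (0,1), (3,4), (0,5), (6,8), (6,10), (7,11), (5,12), (13,18), (17,19), (21,22).
Pick (0,1); next start ≥ 1 → (3,4); next start ≥ 4 → (6,8); next start ≥ 8 → (13,18); next start ≥ 18 → (21,22).
Selected 5 observations.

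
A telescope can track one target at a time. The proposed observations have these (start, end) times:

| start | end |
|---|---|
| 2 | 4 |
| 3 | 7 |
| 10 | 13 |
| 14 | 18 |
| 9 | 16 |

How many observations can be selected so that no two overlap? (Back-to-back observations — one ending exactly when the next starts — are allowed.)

3

Order by finish time; keep every interval that doesn't clash with the previous kept one.
Sorted by end: (2,4)  (3,7)  (10,13)  (9,16)  (14,18)
take (2,4); take (10,13); skip (9,16); take (14,18).
Selected 3 observations.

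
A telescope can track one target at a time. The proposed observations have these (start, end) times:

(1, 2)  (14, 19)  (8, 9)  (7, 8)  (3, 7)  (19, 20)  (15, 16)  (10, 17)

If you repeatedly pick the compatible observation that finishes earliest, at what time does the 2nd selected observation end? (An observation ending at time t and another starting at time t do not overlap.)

Order by finish time; keep every interval that doesn't clash with the previous kept one.
By end time: (1,2), (3,7), (7,8), (8,9), (15,16), (10,17), (14,19), (19,20).
Pick (1,2); next start ≥ 2 → (3,7); next start ≥ 7 → (7,8); next start ≥ 8 → (8,9); next start ≥ 9 → (15,16); next start ≥ 16 → (19,20).
Selected: (1,2) (3,7) (7,8) (8,9) (15,16) (19,20)

7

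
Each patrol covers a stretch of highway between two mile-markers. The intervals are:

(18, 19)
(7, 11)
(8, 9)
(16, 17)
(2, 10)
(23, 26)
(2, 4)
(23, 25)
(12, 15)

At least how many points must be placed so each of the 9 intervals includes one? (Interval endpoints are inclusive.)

6

Sort by right endpoint; whenever an interval is uncovered, place a point at its right end.
By right end: [2,4]  [8,9]  [2,10]  [7,11]  [12,15]  [16,17]  [18,19]  [23,25]  [23,26]
[2,4] uncovered → point at 4; [8,9] uncovered → point at 9; [12,15] uncovered → point at 15; [16,17] uncovered → point at 17; [18,19] uncovered → point at 19; [23,25] uncovered → point at 25.
Points: 4, 9, 15, 17, 19, 25 (6 total).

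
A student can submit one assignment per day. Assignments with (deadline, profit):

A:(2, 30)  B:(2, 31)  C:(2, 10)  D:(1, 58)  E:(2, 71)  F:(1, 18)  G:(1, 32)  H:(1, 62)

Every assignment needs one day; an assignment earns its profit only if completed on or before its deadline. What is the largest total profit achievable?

133

Take jobs in profit order; each goes to the latest open slot no later than its deadline.
By profit: E(d2,71), H(d1,62), D(d1,58), G(d1,32), B(d2,31), A(d2,30), F(d1,18), C(d2,10)
E→slot 2; H→slot 1; D skipped; G skipped; B skipped; A skipped; F skipped; C skipped.
Profit = 62 + 71 = 133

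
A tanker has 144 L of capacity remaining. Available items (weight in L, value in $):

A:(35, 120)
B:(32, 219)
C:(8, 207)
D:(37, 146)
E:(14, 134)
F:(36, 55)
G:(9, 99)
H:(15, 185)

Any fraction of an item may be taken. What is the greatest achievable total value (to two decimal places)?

1089.43

Greedy by value/weight ratio, highest first.
Order: C (207/8=25.88) > H (185/15=12.33) > G (99/9=11.00) > E (134/14=9.57) > B (219/32=6.84) > D (146/37=3.95) > A (120/35=3.43) > F (55/36=1.53)
Fill: take C (8 @ 207) → take H (15 @ 185) → take G (9 @ 99) → take E (14 @ 134) → take B (32 @ 219) → take D (37 @ 146) → take 29/35 of A → 99.43; 144/144 used.
Total value = 1089.43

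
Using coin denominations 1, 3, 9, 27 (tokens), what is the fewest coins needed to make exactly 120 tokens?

6

120 = 4×27 + 1×9 + 1×3
Total coins = 4 + 1 + 1 = 6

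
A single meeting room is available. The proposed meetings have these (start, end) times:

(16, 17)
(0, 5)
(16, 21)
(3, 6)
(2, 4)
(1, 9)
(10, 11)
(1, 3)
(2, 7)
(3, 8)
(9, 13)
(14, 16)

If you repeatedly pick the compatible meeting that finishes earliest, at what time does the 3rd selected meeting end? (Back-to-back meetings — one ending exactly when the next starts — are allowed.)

11

Sorted by end: (1,3)  (2,4)  (0,5)  (3,6)  (2,7)  (3,8)  (1,9)  (10,11)  (9,13)  (14,16)  (16,17)  (16,21)
take (1,3); take (3,6); skip (2,7); take (10,11); skip (9,13); take (14,16); take (16,17); skip (16,21).
Selected: (1,3) (3,6) (10,11) (14,16) (16,17)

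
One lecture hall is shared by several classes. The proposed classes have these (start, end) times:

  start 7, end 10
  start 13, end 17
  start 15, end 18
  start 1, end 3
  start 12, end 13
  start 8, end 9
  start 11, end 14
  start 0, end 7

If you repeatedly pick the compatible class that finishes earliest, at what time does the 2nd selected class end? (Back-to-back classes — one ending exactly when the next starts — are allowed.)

By end time: (1,3), (0,7), (8,9), (7,10), (12,13), (11,14), (13,17), (15,18).
Pick (1,3); next start ≥ 3 → (8,9); next start ≥ 9 → (12,13); next start ≥ 13 → (13,17).
Selected: (1,3) (8,9) (12,13) (13,17)

9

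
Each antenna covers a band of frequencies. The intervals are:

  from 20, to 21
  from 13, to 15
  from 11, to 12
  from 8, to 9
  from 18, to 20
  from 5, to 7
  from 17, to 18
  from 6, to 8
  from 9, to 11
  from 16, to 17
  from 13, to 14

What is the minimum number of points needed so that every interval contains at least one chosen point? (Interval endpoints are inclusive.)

6

Sorted: [5,7] [6,8] [8,9] [9,11] [11,12] [13,14] [13,15] [16,17] [17,18] [18,20] [20,21]
{[5,7],[6,8]} hit by 7; {[8,9],[9,11]} hit by 9; {[11,12]} hit by 12; {[13,14],[13,15]} hit by 14; {[16,17],[17,18]} hit by 17; {[18,20],[20,21]} hit by 20.
Points: 7, 9, 12, 14, 17, 20 (6 total).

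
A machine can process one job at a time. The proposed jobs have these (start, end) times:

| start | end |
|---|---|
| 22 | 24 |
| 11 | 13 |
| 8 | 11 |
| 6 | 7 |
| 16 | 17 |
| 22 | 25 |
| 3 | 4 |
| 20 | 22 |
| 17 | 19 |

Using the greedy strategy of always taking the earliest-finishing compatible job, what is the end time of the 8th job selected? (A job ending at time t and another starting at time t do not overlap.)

Greedy by earliest finish: after sorting by end time, pick each interval compatible with the last pick.
Sorted by end: (3,4)  (6,7)  (8,11)  (11,13)  (16,17)  (17,19)  (20,22)  (22,24)  (22,25)
take (3,4); take (6,7); take (8,11); take (11,13); take (16,17); take (17,19); take (20,22); take (22,24).
Selected: (3,4) (6,7) (8,11) (11,13) (16,17) (17,19) (20,22) (22,24)

24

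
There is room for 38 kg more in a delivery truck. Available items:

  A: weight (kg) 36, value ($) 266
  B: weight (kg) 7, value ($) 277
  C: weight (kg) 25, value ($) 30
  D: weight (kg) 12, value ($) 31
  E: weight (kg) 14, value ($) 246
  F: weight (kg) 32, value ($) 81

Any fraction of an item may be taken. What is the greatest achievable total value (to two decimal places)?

648.61

Sort by value per unit weight and fill in that order.
Order: B (277/7=39.57) > E (246/14=17.57) > A (266/36=7.39) > D (31/12=2.58) > F (81/32=2.53) > C (30/25=1.20)
Fill: take B (7 @ 277) → take E (14 @ 246) → take 17/36 of A → 125.61; 38/38 used.
Total value = 648.61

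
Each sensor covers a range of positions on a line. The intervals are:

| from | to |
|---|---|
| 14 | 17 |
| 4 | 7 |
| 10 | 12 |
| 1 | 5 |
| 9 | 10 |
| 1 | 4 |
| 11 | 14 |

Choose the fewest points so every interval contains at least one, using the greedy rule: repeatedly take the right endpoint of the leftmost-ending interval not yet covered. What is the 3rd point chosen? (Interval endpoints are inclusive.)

14

Process intervals by earliest right end; each time one isn't hit yet, stab at its right endpoint.
By right end: [1,4]  [1,5]  [4,7]  [9,10]  [10,12]  [11,14]  [14,17]
[1,4] uncovered → point at 4; [9,10] uncovered → point at 10; [11,14] uncovered → point at 14.
Points: 4, 10, 14 (3 total).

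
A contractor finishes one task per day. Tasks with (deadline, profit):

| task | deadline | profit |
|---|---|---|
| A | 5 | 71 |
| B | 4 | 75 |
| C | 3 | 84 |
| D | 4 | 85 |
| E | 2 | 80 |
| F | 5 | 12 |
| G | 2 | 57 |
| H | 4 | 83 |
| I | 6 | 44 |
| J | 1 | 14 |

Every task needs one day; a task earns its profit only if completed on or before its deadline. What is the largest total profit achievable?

Profit order: D=85 C=84 H=83 E=80 B=75 A=71 G=57 I=44 J=14 F=12
Assign: D→slot 4, C→slot 3, H→slot 2, E→slot 1, B skipped, A→slot 5, G skipped, I→slot 6, J skipped, F skipped.
Slots: [1:E] [2:H] [3:C] [4:D] [5:A] [6:I]
Profit = 80 + 83 + 84 + 85 + 71 + 44 = 447

447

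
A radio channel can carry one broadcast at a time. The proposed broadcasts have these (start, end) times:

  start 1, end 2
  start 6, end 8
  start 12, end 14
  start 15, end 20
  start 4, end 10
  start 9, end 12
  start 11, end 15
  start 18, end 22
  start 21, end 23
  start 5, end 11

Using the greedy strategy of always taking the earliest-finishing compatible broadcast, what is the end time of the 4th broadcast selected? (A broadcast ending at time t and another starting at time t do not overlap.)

Greedy by earliest finish: after sorting by end time, pick each interval compatible with the last pick.
Sorted by end: (1,2)  (6,8)  (4,10)  (5,11)  (9,12)  (12,14)  (11,15)  (15,20)  (18,22)  (21,23)
take (1,2); take (6,8); take (9,12); take (12,14); take (15,20); take (21,23).
Selected: (1,2) (6,8) (9,12) (12,14) (15,20) (21,23)

14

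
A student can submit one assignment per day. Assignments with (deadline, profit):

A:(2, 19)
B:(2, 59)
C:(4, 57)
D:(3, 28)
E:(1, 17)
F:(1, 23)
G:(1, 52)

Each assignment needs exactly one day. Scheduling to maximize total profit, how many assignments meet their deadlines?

4

Profit order: B=59 C=57 G=52 D=28 F=23 A=19 E=17
Assign: B→slot 2, C→slot 4, G→slot 1, D→slot 3, F skipped, A skipped, E skipped.
Slots: [1:G] [2:B] [3:D] [4:C]
4 of 7 scheduled.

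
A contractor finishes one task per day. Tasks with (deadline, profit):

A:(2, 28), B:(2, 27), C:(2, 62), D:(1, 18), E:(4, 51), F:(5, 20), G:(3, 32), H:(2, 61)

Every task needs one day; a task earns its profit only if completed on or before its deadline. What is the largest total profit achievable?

Sort by profit descending; place each in the latest free slot ≤ its deadline.
By profit: C(d2,62), H(d2,61), E(d4,51), G(d3,32), A(d2,28), B(d2,27), F(d5,20), D(d1,18)
C→slot 2; H→slot 1; E→slot 4; G→slot 3; A skipped; B skipped; F→slot 5; D skipped.
Profit = 61 + 62 + 32 + 51 + 20 = 226

226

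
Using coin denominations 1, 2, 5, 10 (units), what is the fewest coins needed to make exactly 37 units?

Greedy: take as many of the largest coin as possible, then repeat with the remainder.
37 = 3×10 + 1×5 + 1×2
Total coins = 3 + 1 + 1 = 5

5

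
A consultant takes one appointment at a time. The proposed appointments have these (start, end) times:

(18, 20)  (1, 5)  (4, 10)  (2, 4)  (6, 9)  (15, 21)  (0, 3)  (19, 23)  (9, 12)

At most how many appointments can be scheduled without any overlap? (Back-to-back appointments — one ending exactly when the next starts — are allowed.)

Sorted by end: (0,3)  (2,4)  (1,5)  (6,9)  (4,10)  (9,12)  (18,20)  (15,21)  (19,23)
take (0,3); take (6,9); skip (4,10); take (9,12); take (18,20); skip (15,21).
Selected 4 appointments.

4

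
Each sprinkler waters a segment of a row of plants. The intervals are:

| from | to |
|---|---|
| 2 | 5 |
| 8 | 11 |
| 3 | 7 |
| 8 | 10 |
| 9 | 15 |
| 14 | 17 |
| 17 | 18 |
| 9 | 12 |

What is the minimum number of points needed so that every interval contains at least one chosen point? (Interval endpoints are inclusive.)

Sort by right endpoint; whenever an interval is uncovered, place a point at its right end.
Sorted: [2,5] [3,7] [8,10] [8,11] [9,12] [9,15] [14,17] [17,18]
{[2,5],[3,7]} hit by 5; {[8,10],[8,11],[9,12],[9,15]} hit by 10; {[14,17],[17,18]} hit by 17.
Points: 5, 10, 17 (3 total).

3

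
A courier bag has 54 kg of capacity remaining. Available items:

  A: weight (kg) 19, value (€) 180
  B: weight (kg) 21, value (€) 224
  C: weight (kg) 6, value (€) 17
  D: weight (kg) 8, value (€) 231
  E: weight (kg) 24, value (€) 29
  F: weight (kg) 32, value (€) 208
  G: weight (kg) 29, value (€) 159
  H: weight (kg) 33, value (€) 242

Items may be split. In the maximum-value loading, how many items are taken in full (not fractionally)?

Sort by value per unit weight and fill in that order.
Order: D (231/8=28.88) > B (224/21=10.67) > A (180/19=9.47) > H (242/33=7.33) > F (208/32=6.50) > G (159/29=5.48) > C (17/6=2.83) > E (29/24=1.21)
Fill: take D (8 @ 231) → take B (21 @ 224) → take A (19 @ 180) → take 6/33 of H → 44.00; 54/54 used.
3 item(s) taken whole; one partial (take 6/33 of H).

3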